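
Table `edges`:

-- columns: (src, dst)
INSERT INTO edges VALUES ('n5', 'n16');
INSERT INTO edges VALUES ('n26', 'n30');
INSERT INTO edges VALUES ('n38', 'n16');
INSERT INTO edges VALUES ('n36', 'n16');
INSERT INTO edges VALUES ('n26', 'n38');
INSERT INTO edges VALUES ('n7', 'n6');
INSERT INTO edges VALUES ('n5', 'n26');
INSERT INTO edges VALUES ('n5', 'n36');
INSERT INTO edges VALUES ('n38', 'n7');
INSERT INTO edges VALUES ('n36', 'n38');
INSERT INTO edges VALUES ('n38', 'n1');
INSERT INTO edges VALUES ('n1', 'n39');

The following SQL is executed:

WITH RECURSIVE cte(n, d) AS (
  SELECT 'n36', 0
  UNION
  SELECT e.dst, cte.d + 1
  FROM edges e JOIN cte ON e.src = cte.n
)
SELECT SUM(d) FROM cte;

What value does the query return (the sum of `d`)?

Base: (n36, d=0).
Iteration 1: edges from {n36} -> (n16, d=1), (n38, d=1).
Iteration 2: edges from {n16,n38} -> (n1, d=2), (n16, d=2), (n7, d=2).
Iteration 3: edges from {n1,n16,n7} -> (n39, d=3), (n6, d=3).
Iteration 4: no outgoing edges from {n39,n6}; recursion stops.
SUM(d) = 0 + 1 + 1 + 2 + 2 + 2 + 3 + 3 = 14.

14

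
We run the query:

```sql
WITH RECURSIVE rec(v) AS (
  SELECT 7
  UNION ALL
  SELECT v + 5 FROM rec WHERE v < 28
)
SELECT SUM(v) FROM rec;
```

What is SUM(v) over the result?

Base: v=7.
Iteration 1: 7 < 28 holds -> v = 7 + 5 = 12.
Iteration 2: 12 < 28 holds -> v = 12 + 5 = 17.
Iteration 3: 17 < 28 holds -> v = 17 + 5 = 22.
Iteration 4: 22 < 28 holds -> v = 22 + 5 = 27.
Iteration 5: 27 < 28 holds -> v = 27 + 5 = 32.
Iteration 6: 32 < 28 fails; recursion stops.
SUM(v) = 7 + 12 + 17 + 22 + 27 + 32 = 117.

117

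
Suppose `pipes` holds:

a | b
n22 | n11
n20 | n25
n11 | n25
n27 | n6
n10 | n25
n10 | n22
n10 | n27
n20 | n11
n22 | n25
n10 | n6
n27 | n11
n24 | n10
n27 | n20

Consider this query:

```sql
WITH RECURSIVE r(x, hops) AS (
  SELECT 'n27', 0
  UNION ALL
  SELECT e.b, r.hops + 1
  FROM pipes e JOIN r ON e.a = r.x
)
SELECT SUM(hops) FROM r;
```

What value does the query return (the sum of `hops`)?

12

Base: (n27, hops=0).
Iteration 1: edges from {n27} -> (n11, hops=1), (n20, hops=1), (n6, hops=1).
Iteration 2: edges from {n11,n20,n6} -> (n11, hops=2), (n25, hops=2) x2. [UNION ALL keeps all 3 new rows, including repeats]
Iteration 3: edges from {n11,n25} -> (n25, hops=3).
Iteration 4: no outgoing edges from {n25}; recursion stops.
SUM(hops) = 0 + 1 + 1 + 1 + 2 + 2 + 2 + 3 = 12.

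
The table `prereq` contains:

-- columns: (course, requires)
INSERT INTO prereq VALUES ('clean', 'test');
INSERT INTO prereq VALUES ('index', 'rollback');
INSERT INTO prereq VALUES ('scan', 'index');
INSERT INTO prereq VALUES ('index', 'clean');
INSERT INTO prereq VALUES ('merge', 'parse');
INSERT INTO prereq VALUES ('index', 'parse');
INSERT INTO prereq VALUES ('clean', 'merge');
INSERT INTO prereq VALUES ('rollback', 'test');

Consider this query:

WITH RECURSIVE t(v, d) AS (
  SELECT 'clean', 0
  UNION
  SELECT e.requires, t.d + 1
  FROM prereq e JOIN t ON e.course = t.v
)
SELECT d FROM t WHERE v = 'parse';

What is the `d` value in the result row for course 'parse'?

Base: (clean, d=0).
Iteration 1: edges from {clean} -> (merge, d=1), (test, d=1).
Iteration 2: edges from {merge,test} -> (parse, d=2).
Iteration 3: no outgoing edges from {parse}; recursion stops.

2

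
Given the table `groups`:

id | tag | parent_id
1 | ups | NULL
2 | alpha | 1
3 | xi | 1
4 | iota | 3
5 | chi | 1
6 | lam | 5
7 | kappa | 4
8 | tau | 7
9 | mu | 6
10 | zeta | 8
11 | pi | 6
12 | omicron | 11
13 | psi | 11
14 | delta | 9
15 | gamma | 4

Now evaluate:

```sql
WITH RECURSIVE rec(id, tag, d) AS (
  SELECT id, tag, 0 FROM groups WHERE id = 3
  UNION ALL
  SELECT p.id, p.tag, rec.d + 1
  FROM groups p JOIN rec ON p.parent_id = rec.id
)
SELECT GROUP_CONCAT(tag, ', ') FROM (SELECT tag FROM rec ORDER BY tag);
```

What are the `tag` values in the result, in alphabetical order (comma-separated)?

gamma, iota, kappa, tau, xi, zeta

Base: id=3 (xi) at d 0.
Iteration 1: rows with parent_id in {3} -> iota (id 4, d 1).
Iteration 2: rows with parent_id in {4} -> kappa (id 7, d 2), gamma (id 15, d 2).
Iteration 3: rows with parent_id in {7,15} -> tau (id 8, d 3).
Iteration 4: rows with parent_id in {8} -> zeta (id 10, d 4).
Iteration 5: no rows with parent_id in {10}; recursion stops.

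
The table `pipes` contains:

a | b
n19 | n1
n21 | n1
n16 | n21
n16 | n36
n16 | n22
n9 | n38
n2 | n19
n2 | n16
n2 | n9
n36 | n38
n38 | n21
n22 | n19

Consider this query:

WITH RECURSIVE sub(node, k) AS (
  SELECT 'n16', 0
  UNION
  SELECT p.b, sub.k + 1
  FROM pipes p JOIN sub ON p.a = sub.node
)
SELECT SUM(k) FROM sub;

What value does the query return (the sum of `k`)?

Base: (n16, k=0).
Iteration 1: edges from {n16} -> (n21, k=1), (n22, k=1), (n36, k=1).
Iteration 2: edges from {n21,n22,n36} -> (n1, k=2), (n19, k=2), (n38, k=2).
Iteration 3: edges from {n1,n19,n38} -> (n1, k=3), (n21, k=3).
Iteration 4: edges from {n1,n21} -> (n1, k=4).
Iteration 5: no outgoing edges from {n1}; recursion stops.
SUM(k) = 0 + 1 + 1 + 1 + 2 + 2 + 2 + 3 + 3 + 4 = 19.

19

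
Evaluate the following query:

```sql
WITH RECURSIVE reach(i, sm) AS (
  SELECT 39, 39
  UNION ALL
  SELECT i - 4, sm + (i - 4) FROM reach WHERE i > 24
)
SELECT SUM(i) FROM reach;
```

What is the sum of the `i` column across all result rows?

Base: i=39, sm=39.
Iteration 1: 39 > 24 holds -> i = 39 - 4 = 35, sm = 39 + 35 = 74.
Iteration 2: 35 > 24 holds -> i = 35 - 4 = 31, sm = 74 + 31 = 105.
Iteration 3: 31 > 24 holds -> i = 31 - 4 = 27, sm = 105 + 27 = 132.
Iteration 4: 27 > 24 holds -> i = 27 - 4 = 23, sm = 132 + 23 = 155.
Iteration 5: 23 > 24 fails; recursion stops.
SUM(i) = 39 + 35 + 31 + 27 + 23 = 155.

155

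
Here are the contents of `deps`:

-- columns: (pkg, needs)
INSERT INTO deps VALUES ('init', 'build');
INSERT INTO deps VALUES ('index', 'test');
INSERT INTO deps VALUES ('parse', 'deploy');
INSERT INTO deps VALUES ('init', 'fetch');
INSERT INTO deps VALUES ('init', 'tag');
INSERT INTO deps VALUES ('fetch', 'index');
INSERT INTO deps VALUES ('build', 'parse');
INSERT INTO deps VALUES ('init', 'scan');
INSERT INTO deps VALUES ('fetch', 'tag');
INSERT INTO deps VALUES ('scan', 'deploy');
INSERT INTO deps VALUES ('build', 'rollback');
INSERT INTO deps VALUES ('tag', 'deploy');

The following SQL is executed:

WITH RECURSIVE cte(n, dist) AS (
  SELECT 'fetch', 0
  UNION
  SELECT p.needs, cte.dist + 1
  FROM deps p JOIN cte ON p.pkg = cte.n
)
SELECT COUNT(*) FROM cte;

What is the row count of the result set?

5

Base: (fetch, dist=0).
Iteration 1: edges from {fetch} -> (index, dist=1), (tag, dist=1).
Iteration 2: edges from {index,tag} -> (deploy, dist=2), (test, dist=2).
Iteration 3: no outgoing edges from {deploy,test}; recursion stops.
Total rows emitted: 5.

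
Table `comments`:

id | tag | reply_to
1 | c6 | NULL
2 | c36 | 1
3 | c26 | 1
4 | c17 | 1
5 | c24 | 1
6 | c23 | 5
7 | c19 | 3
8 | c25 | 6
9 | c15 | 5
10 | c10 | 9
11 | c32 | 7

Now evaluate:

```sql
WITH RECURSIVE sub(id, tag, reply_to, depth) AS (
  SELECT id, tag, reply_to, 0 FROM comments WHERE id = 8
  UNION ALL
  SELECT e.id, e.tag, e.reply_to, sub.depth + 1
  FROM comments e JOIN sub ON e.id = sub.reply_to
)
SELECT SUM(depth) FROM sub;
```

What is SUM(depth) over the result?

Base: id=8 (c25), reply_to=6, depth 0.
Iteration 1: join on id=6 -> c23 (id 6, reply_to=5, depth 1).
Iteration 2: join on id=5 -> c24 (id 5, reply_to=1, depth 2).
Iteration 3: join on id=1 -> c6 (id 1, reply_to=NULL, depth 3).
Iteration 4: reply_to is NULL; no match; recursion stops.
SUM(depth) = 0 + 1 + 2 + 3 = 6.

6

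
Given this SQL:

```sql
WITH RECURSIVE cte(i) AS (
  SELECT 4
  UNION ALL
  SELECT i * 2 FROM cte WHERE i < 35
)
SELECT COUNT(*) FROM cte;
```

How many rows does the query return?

5

Base: i=4.
Iteration 1: 4 < 35 holds -> i = 4 * 2 = 8.
Iteration 2: 8 < 35 holds -> i = 8 * 2 = 16.
Iteration 3: 16 < 35 holds -> i = 16 * 2 = 32.
Iteration 4: 32 < 35 holds -> i = 32 * 2 = 64.
Iteration 5: 64 < 35 fails; recursion stops.
Total rows emitted: 5.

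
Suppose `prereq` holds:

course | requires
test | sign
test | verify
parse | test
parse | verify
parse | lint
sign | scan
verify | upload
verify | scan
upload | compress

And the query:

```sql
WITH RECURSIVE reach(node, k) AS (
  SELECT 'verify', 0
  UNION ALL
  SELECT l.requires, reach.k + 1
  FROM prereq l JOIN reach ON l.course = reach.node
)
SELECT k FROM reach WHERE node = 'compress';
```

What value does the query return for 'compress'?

Base: (verify, k=0).
Iteration 1: edges from {verify} -> (scan, k=1), (upload, k=1).
Iteration 2: edges from {scan,upload} -> (compress, k=2).
Iteration 3: no outgoing edges from {compress}; recursion stops.

2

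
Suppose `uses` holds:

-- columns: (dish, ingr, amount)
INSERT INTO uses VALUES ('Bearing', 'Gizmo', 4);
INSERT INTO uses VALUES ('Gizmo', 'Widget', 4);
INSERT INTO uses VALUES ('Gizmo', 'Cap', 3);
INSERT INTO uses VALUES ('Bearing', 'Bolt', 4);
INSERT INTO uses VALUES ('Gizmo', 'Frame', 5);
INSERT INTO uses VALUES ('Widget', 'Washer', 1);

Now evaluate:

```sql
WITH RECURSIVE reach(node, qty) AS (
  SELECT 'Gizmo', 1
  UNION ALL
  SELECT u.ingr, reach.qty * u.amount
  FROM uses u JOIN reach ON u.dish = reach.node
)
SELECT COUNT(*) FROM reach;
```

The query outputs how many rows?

5

Base: (Gizmo, qty=1).
Iteration 1: components of {Gizmo} -> Cap = 1*3 = 3, Frame = 1*5 = 5, Widget = 1*4 = 4.
Iteration 2: components of {Cap,Frame,Widget} -> Washer = 4*1 = 4.
Iteration 3: no further components; recursion stops.
Total rows emitted: 5.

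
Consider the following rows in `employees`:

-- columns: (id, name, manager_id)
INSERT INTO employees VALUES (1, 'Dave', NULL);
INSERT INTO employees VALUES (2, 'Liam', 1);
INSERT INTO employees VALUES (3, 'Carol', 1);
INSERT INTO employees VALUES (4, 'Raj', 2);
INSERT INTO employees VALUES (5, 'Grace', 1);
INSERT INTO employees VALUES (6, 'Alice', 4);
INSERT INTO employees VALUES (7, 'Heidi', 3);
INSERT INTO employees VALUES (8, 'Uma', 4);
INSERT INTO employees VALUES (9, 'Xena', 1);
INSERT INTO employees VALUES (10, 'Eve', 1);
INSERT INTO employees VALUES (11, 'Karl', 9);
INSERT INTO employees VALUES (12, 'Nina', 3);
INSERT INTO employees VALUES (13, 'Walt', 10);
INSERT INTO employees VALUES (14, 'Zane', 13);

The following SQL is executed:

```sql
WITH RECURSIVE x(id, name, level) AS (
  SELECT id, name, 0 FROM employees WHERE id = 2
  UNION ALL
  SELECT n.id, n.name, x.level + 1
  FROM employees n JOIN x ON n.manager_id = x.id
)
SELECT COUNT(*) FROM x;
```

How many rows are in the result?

4

Base: id=2 (Liam) at level 0.
Iteration 1: rows with manager_id in {2} -> Raj (id 4, level 1).
Iteration 2: rows with manager_id in {4} -> Alice (id 6, level 2), Uma (id 8, level 2).
Iteration 3: no rows with manager_id in {6,8}; recursion stops.
Total rows emitted: 4.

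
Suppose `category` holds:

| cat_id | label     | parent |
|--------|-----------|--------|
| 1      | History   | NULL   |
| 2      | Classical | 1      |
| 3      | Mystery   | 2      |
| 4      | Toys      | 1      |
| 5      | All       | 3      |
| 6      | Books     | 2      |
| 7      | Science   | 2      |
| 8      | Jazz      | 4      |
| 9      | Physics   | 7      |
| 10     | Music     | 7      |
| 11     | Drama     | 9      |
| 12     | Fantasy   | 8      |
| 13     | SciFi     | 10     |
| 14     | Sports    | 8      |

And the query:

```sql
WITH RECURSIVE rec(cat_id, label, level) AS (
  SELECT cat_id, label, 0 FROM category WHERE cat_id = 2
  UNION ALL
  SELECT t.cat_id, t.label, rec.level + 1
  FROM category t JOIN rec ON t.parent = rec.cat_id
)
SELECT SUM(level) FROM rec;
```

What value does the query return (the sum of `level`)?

15

Base: cat_id=2 (Classical) at level 0.
Iteration 1: rows with parent in {2} -> Mystery (id 3, level 1), Books (id 6, level 1), Science (id 7, level 1).
Iteration 2: rows with parent in {3,6,7} -> All (id 5, level 2), Physics (id 9, level 2), Music (id 10, level 2).
Iteration 3: rows with parent in {5,9,10} -> Drama (id 11, level 3), SciFi (id 13, level 3).
Iteration 4: no rows with parent in {11,13}; recursion stops.
SUM(level) = 0 + 1 + 1 + 1 + 2 + 2 + 2 + 3 + 3 = 15.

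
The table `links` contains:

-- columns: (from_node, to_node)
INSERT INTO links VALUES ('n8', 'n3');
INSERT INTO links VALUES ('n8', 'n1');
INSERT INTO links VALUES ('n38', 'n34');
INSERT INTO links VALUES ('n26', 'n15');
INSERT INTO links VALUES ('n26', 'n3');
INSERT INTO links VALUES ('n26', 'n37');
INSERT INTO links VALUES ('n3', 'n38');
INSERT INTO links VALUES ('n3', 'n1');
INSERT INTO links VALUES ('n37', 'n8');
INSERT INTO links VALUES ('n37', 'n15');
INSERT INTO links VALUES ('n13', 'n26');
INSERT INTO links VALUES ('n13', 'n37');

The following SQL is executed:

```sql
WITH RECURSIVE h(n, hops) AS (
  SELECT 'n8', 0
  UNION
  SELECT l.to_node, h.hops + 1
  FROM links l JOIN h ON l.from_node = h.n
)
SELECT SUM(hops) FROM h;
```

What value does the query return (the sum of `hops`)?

9

Base: (n8, hops=0).
Iteration 1: edges from {n8} -> (n1, hops=1), (n3, hops=1).
Iteration 2: edges from {n1,n3} -> (n1, hops=2), (n38, hops=2).
Iteration 3: edges from {n1,n38} -> (n34, hops=3).
Iteration 4: no outgoing edges from {n34}; recursion stops.
SUM(hops) = 0 + 1 + 1 + 2 + 2 + 3 = 9.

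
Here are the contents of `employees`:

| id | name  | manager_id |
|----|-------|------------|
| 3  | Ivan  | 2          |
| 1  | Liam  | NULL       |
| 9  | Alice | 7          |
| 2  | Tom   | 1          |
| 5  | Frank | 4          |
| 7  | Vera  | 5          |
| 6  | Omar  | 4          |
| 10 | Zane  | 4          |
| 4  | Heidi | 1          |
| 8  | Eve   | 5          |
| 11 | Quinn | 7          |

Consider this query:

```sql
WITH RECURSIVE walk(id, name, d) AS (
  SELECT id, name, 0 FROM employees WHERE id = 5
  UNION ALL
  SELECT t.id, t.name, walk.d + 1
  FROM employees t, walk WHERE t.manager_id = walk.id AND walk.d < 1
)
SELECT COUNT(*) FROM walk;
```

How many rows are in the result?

Base: id=5 (Frank) at d 0.
Iteration 1: rows with manager_id in {5} -> Vera (id 7, d 1), Eve (id 8, d 1).
Iteration 2: d < 1 fails for all current rows; recursion stops.
Total rows emitted: 3.

3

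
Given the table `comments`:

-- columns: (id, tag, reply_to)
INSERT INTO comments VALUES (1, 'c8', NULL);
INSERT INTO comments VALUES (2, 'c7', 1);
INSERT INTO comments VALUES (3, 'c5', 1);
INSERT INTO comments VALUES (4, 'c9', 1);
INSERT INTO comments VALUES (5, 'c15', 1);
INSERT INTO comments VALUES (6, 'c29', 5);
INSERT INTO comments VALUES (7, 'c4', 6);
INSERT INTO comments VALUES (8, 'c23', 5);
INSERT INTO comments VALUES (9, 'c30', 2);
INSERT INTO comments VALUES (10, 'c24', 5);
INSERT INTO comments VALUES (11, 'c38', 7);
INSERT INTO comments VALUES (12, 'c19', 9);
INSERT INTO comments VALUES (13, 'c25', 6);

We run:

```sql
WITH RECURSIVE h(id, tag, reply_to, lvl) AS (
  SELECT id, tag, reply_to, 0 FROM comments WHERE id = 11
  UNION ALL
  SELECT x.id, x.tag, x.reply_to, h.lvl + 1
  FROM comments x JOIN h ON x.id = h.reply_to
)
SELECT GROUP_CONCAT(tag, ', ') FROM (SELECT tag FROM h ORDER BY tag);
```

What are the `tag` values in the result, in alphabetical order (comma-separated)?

c15, c29, c38, c4, c8

Base: id=11 (c38), reply_to=7, lvl 0.
Iteration 1: join on id=7 -> c4 (id 7, reply_to=6, lvl 1).
Iteration 2: join on id=6 -> c29 (id 6, reply_to=5, lvl 2).
Iteration 3: join on id=5 -> c15 (id 5, reply_to=1, lvl 3).
Iteration 4: join on id=1 -> c8 (id 1, reply_to=NULL, lvl 4).
Iteration 5: reply_to is NULL; no match; recursion stops.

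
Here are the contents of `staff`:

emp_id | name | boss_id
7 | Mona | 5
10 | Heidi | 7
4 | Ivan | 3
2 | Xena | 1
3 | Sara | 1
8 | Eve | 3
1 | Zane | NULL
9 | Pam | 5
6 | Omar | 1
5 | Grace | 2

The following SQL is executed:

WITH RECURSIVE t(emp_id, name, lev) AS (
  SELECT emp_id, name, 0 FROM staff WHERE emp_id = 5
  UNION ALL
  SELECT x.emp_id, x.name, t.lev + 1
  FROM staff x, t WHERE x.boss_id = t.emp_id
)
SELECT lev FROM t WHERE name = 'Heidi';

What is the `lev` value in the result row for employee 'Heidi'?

2

Base: emp_id=5 (Grace) at lev 0.
Iteration 1: rows with boss_id in {5} -> Mona (id 7, lev 1), Pam (id 9, lev 1).
Iteration 2: rows with boss_id in {7,9} -> Heidi (id 10, lev 2).
Iteration 3: no rows with boss_id in {10}; recursion stops.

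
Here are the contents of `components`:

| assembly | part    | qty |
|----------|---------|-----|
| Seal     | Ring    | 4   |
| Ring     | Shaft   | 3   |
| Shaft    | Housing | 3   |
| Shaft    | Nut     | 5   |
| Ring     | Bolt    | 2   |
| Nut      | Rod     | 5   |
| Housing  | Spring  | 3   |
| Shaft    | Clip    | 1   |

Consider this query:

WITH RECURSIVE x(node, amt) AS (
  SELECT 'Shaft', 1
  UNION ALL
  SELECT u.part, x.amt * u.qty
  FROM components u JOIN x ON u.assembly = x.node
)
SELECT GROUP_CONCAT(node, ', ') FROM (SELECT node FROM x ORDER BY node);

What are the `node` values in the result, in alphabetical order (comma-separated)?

Base: (Shaft, amt=1).
Iteration 1: components of {Shaft} -> Clip = 1*1 = 1, Housing = 1*3 = 3, Nut = 1*5 = 5.
Iteration 2: components of {Clip,Housing,Nut} -> Rod = 5*5 = 25, Spring = 3*3 = 9.
Iteration 3: no further components; recursion stops.

Clip, Housing, Nut, Rod, Shaft, Spring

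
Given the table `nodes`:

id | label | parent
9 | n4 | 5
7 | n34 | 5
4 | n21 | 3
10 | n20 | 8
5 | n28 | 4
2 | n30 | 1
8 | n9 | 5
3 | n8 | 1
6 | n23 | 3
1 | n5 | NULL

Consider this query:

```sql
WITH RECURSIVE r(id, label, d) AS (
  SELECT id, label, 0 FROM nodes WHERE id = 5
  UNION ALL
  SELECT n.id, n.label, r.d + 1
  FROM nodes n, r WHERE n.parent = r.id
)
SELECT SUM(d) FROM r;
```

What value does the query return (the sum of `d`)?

Base: id=5 (n28) at d 0.
Iteration 1: rows with parent in {5} -> n34 (id 7, d 1), n9 (id 8, d 1), n4 (id 9, d 1).
Iteration 2: rows with parent in {7,8,9} -> n20 (id 10, d 2).
Iteration 3: no rows with parent in {10}; recursion stops.
SUM(d) = 0 + 1 + 1 + 1 + 2 = 5.

5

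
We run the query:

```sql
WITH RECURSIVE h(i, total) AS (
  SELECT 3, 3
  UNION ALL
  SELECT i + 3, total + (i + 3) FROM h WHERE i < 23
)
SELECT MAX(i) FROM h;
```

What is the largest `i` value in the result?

Base: i=3, total=3.
Iteration 1: 3 < 23 holds -> i = 3 + 3 = 6, total = 3 + 6 = 9.
Iteration 2: 6 < 23 holds -> i = 6 + 3 = 9, total = 9 + 9 = 18.
Iteration 3: 9 < 23 holds -> i = 9 + 3 = 12, total = 18 + 12 = 30.
Iteration 4: 12 < 23 holds -> i = 12 + 3 = 15, total = 30 + 15 = 45.
Iteration 5: 15 < 23 holds -> i = 15 + 3 = 18, total = 45 + 18 = 63.
Iteration 6: 18 < 23 holds -> i = 18 + 3 = 21, total = 63 + 21 = 84.
Iteration 7: 21 < 23 holds -> i = 21 + 3 = 24, total = 84 + 24 = 108.
Iteration 8: 24 < 23 fails; recursion stops.
i values: 3, 6, 9, 12, 15, 18, 21, 24; the maximum is 24.

24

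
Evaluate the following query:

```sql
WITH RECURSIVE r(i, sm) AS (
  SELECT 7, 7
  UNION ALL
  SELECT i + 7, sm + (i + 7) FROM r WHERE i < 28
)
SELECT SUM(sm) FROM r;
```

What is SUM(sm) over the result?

140

Base: i=7, sm=7.
Iteration 1: 7 < 28 holds -> i = 7 + 7 = 14, sm = 7 + 14 = 21.
Iteration 2: 14 < 28 holds -> i = 14 + 7 = 21, sm = 21 + 21 = 42.
Iteration 3: 21 < 28 holds -> i = 21 + 7 = 28, sm = 42 + 28 = 70.
Iteration 4: 28 < 28 fails; recursion stops.
SUM(sm) = 7 + 21 + 42 + 70 = 140.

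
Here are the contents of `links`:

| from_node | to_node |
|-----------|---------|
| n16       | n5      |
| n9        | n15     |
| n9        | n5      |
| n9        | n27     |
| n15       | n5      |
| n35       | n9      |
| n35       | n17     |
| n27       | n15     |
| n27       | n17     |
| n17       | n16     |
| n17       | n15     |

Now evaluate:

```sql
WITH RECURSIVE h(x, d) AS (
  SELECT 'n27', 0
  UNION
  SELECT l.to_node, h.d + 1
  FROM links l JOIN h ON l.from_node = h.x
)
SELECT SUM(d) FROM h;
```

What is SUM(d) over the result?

Base: (n27, d=0).
Iteration 1: edges from {n27} -> (n15, d=1), (n17, d=1).
Iteration 2: edges from {n15,n17} -> (n15, d=2), (n16, d=2), (n5, d=2).
Iteration 3: edges from {n15,n16,n5} -> (n5, d=3). [UNION drops 1 duplicate row(s)]
Iteration 4: no outgoing edges from {n5}; recursion stops.
SUM(d) = 0 + 1 + 1 + 2 + 2 + 2 + 3 = 11.

11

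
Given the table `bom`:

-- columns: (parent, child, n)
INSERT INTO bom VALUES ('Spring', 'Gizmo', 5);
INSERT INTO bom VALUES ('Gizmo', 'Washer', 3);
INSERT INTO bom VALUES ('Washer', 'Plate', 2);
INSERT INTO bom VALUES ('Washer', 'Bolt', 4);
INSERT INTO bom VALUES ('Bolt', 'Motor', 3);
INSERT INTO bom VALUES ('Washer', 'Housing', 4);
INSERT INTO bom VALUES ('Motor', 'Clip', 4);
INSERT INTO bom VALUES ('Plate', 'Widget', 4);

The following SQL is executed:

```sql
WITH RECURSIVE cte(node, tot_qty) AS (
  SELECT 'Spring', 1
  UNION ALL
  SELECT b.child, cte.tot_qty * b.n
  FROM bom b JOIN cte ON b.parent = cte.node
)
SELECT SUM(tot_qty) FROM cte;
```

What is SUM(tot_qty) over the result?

1191

Base: (Spring, tot_qty=1).
Iteration 1: components of {Spring} -> Gizmo = 1*5 = 5.
Iteration 2: components of {Gizmo} -> Washer = 5*3 = 15.
Iteration 3: components of {Washer} -> Bolt = 15*4 = 60, Housing = 15*4 = 60, Plate = 15*2 = 30.
Iteration 4: components of {Bolt,Housing,Plate} -> Motor = 60*3 = 180, Widget = 30*4 = 120.
Iteration 5: components of {Motor,Widget} -> Clip = 180*4 = 720.
Iteration 6: no further components; recursion stops.
SUM(tot_qty) = 1 + 5 + 15 + 30 + 60 + 60 + 120 + 180 + 720 = 1191.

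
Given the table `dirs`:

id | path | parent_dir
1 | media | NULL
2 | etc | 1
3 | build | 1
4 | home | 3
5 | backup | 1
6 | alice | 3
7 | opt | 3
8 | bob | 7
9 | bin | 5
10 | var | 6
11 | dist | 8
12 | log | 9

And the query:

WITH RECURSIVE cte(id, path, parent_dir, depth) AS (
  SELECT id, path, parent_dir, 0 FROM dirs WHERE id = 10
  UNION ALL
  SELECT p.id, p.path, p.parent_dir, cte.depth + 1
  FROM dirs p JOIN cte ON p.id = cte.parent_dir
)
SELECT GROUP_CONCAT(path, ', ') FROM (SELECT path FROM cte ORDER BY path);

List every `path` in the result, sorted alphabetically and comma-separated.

alice, build, media, var

Base: id=10 (var), parent_dir=6, depth 0.
Iteration 1: join on id=6 -> alice (id 6, parent_dir=3, depth 1).
Iteration 2: join on id=3 -> build (id 3, parent_dir=1, depth 2).
Iteration 3: join on id=1 -> media (id 1, parent_dir=NULL, depth 3).
Iteration 4: parent_dir is NULL; no match; recursion stops.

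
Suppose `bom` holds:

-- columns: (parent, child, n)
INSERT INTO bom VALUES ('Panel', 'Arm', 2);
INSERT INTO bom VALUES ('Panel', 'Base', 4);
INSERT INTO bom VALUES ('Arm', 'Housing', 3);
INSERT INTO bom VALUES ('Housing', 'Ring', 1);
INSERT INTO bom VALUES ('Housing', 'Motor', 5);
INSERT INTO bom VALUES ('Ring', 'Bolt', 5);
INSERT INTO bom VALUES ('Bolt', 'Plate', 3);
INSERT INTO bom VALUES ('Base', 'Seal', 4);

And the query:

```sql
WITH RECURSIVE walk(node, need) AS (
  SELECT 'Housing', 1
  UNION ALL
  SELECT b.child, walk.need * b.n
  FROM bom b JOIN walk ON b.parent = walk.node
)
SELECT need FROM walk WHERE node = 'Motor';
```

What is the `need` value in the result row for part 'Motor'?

Base: (Housing, need=1).
Iteration 1: components of {Housing} -> Motor = 1*5 = 5, Ring = 1*1 = 1.
Iteration 2: components of {Motor,Ring} -> Bolt = 1*5 = 5.
Iteration 3: components of {Bolt} -> Plate = 5*3 = 15.
Iteration 4: no further components; recursion stops.

5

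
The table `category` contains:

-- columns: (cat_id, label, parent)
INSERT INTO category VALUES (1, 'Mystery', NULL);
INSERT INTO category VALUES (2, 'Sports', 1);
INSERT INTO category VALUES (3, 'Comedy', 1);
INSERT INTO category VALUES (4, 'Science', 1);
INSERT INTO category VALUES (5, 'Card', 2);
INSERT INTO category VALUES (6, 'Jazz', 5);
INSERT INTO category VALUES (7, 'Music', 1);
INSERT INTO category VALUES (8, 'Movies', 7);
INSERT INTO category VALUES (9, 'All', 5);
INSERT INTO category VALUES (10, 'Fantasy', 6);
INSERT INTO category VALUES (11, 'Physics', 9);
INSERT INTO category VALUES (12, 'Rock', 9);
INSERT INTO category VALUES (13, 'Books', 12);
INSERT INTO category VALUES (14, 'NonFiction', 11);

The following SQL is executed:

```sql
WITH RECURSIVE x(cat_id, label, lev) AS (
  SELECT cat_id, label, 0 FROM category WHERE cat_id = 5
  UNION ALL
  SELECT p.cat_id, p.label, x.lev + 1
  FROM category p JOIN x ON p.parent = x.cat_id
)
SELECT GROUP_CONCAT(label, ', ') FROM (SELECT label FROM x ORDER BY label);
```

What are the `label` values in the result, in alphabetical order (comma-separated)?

All, Books, Card, Fantasy, Jazz, NonFiction, Physics, Rock

Base: cat_id=5 (Card) at lev 0.
Iteration 1: rows with parent in {5} -> Jazz (id 6, lev 1), All (id 9, lev 1).
Iteration 2: rows with parent in {6,9} -> Fantasy (id 10, lev 2), Physics (id 11, lev 2), Rock (id 12, lev 2).
Iteration 3: rows with parent in {10,11,12} -> Books (id 13, lev 3), NonFiction (id 14, lev 3).
Iteration 4: no rows with parent in {13,14}; recursion stops.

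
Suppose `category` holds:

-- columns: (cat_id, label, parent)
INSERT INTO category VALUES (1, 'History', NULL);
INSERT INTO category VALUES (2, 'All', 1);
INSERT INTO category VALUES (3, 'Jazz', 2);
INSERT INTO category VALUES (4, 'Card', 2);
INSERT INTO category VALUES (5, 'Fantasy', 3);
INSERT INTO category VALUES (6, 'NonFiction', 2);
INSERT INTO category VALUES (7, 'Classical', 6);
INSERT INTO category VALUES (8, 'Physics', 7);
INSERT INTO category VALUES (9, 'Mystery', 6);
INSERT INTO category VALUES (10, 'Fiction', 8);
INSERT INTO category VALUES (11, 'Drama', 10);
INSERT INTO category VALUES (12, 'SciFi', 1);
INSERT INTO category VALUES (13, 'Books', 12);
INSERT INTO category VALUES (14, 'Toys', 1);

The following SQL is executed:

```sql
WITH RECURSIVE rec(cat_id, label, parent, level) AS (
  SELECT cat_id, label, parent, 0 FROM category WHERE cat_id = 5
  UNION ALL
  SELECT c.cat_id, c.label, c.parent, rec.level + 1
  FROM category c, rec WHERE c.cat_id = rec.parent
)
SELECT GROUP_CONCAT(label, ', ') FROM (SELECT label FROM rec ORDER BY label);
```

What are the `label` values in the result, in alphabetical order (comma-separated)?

Base: cat_id=5 (Fantasy), parent=3, level 0.
Iteration 1: join on cat_id=3 -> Jazz (id 3, parent=2, level 1).
Iteration 2: join on cat_id=2 -> All (id 2, parent=1, level 2).
Iteration 3: join on cat_id=1 -> History (id 1, parent=NULL, level 3).
Iteration 4: parent is NULL; no match; recursion stops.

All, Fantasy, History, Jazz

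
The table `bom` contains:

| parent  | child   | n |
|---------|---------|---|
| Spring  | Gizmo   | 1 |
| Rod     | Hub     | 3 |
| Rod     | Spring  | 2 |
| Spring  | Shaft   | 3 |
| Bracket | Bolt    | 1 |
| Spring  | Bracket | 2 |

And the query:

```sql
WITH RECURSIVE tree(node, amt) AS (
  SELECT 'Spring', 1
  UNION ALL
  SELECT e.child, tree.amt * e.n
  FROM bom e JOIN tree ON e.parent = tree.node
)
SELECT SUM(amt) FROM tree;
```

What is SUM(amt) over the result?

9

Base: (Spring, amt=1).
Iteration 1: components of {Spring} -> Bracket = 1*2 = 2, Gizmo = 1*1 = 1, Shaft = 1*3 = 3.
Iteration 2: components of {Bracket,Gizmo,Shaft} -> Bolt = 2*1 = 2.
Iteration 3: no further components; recursion stops.
SUM(amt) = 1 + 2 + 1 + 3 + 2 = 9.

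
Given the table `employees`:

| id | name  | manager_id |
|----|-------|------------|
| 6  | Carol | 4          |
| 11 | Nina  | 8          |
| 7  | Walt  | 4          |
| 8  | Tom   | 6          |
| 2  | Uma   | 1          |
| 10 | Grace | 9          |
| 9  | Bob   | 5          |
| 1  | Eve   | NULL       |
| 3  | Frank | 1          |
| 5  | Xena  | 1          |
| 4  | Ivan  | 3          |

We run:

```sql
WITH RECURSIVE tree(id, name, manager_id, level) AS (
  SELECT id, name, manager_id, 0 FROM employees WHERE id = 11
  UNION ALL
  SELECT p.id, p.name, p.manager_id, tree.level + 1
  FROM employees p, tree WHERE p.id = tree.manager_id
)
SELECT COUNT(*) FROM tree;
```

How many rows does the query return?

6

Base: id=11 (Nina), manager_id=8, level 0.
Iteration 1: join on id=8 -> Tom (id 8, manager_id=6, level 1).
Iteration 2: join on id=6 -> Carol (id 6, manager_id=4, level 2).
Iteration 3: join on id=4 -> Ivan (id 4, manager_id=3, level 3).
Iteration 4: join on id=3 -> Frank (id 3, manager_id=1, level 4).
Iteration 5: join on id=1 -> Eve (id 1, manager_id=NULL, level 5).
Iteration 6: manager_id is NULL; no match; recursion stops.
Total rows emitted: 6.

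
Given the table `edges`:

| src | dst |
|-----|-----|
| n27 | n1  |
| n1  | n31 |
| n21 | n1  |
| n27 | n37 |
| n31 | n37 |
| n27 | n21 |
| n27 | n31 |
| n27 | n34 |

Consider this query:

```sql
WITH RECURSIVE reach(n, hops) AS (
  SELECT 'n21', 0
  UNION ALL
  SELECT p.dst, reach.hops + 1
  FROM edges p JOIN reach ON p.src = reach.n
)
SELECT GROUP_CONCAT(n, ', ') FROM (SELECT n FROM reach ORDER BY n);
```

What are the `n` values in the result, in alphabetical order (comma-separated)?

n1, n21, n31, n37

Base: (n21, hops=0).
Iteration 1: edges from {n21} -> (n1, hops=1).
Iteration 2: edges from {n1} -> (n31, hops=2).
Iteration 3: edges from {n31} -> (n37, hops=3).
Iteration 4: no outgoing edges from {n37}; recursion stops.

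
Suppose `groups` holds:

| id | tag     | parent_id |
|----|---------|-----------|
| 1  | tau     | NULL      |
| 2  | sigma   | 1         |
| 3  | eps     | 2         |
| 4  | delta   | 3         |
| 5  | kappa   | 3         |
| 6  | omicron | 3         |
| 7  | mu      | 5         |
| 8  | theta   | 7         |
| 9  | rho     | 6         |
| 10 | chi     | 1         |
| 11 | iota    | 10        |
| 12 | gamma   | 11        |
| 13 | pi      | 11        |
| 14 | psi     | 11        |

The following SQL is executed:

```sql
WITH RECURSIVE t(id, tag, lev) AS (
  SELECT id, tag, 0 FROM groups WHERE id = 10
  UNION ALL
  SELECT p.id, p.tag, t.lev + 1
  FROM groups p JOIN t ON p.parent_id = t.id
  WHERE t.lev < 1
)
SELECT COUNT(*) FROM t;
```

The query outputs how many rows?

Base: id=10 (chi) at lev 0.
Iteration 1: rows with parent_id in {10} -> iota (id 11, lev 1).
Iteration 2: lev < 1 fails for all current rows; recursion stops.
Total rows emitted: 2.

2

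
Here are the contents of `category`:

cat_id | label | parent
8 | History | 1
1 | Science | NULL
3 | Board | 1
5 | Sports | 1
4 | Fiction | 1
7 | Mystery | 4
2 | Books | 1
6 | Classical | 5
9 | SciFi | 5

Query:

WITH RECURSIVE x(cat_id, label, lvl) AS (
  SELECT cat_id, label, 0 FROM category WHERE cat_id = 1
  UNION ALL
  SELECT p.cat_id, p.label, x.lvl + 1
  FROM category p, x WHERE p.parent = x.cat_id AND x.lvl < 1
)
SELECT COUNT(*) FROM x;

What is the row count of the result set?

Base: cat_id=1 (Science) at lvl 0.
Iteration 1: rows with parent in {1} -> Books (id 2, lvl 1), Board (id 3, lvl 1), Fiction (id 4, lvl 1), Sports (id 5, lvl 1), History (id 8, lvl 1).
Iteration 2: lvl < 1 fails for all current rows; recursion stops.
Total rows emitted: 6.

6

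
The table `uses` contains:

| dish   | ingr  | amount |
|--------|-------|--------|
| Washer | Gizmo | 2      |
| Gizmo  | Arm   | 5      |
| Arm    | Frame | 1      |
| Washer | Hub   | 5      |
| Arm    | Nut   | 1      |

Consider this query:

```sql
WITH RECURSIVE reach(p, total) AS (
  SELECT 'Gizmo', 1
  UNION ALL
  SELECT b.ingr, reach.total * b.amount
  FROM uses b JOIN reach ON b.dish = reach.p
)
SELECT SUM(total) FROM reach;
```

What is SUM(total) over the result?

Base: (Gizmo, total=1).
Iteration 1: components of {Gizmo} -> Arm = 1*5 = 5.
Iteration 2: components of {Arm} -> Frame = 5*1 = 5, Nut = 5*1 = 5.
Iteration 3: no further components; recursion stops.
SUM(total) = 1 + 5 + 5 + 5 = 16.

16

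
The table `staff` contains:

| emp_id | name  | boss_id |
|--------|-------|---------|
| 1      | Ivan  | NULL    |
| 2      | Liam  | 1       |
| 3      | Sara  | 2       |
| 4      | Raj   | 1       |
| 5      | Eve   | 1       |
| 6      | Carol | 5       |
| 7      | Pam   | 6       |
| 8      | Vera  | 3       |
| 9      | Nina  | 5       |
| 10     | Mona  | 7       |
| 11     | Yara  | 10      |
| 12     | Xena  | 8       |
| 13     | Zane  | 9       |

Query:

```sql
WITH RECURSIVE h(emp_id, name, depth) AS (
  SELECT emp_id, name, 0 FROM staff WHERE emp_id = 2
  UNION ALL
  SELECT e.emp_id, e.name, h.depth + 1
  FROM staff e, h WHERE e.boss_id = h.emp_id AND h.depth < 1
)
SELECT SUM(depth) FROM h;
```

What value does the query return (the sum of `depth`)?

1

Base: emp_id=2 (Liam) at depth 0.
Iteration 1: rows with boss_id in {2} -> Sara (id 3, depth 1).
Iteration 2: depth < 1 fails for all current rows; recursion stops.
SUM(depth) = 0 + 1 = 1.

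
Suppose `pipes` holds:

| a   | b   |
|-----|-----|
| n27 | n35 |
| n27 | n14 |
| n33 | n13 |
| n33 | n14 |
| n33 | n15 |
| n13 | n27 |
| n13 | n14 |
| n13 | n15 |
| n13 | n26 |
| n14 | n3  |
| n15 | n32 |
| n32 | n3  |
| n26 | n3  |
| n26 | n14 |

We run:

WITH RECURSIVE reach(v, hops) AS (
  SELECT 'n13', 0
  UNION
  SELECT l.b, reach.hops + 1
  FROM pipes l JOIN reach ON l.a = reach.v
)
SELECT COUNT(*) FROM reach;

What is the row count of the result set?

10

Base: (n13, hops=0).
Iteration 1: edges from {n13} -> (n14, hops=1), (n15, hops=1), (n26, hops=1), (n27, hops=1).
Iteration 2: edges from {n14,n15,n26,n27} -> (n14, hops=2), (n3, hops=2), (n32, hops=2), (n35, hops=2). [UNION drops 2 duplicate row(s)]
Iteration 3: edges from {n14,n3,n32,n35} -> (n3, hops=3). [UNION drops 1 duplicate row(s)]
Iteration 4: no outgoing edges from {n3}; recursion stops.
Total rows emitted: 10.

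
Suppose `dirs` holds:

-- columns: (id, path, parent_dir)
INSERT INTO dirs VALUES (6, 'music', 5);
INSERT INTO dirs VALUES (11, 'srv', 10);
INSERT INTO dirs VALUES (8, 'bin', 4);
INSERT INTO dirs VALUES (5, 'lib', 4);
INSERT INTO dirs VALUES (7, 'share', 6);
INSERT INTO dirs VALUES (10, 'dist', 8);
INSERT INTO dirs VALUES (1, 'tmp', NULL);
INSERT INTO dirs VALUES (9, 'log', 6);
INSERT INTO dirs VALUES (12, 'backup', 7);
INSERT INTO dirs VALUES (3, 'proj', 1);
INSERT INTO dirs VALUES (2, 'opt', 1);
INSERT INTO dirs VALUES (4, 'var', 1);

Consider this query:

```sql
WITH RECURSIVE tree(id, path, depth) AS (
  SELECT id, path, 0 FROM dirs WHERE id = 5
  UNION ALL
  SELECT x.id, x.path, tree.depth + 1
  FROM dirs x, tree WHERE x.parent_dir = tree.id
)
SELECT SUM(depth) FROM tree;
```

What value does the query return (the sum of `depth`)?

8

Base: id=5 (lib) at depth 0.
Iteration 1: rows with parent_dir in {5} -> music (id 6, depth 1).
Iteration 2: rows with parent_dir in {6} -> share (id 7, depth 2), log (id 9, depth 2).
Iteration 3: rows with parent_dir in {7,9} -> backup (id 12, depth 3).
Iteration 4: no rows with parent_dir in {12}; recursion stops.
SUM(depth) = 0 + 1 + 2 + 2 + 3 = 8.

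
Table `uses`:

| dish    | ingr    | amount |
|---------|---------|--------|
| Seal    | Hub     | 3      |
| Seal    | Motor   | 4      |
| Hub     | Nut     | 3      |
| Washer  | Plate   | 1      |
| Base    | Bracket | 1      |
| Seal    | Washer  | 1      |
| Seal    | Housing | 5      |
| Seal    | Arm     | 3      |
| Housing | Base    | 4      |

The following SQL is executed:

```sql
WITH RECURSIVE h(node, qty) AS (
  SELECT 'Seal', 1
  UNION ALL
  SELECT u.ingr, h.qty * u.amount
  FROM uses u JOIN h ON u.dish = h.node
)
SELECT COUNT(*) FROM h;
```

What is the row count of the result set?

10

Base: (Seal, qty=1).
Iteration 1: components of {Seal} -> Arm = 1*3 = 3, Housing = 1*5 = 5, Hub = 1*3 = 3, Motor = 1*4 = 4, Washer = 1*1 = 1.
Iteration 2: components of {Arm,Housing,Hub,Motor,Washer} -> Base = 5*4 = 20, Nut = 3*3 = 9, Plate = 1*1 = 1.
Iteration 3: components of {Base,Nut,Plate} -> Bracket = 20*1 = 20.
Iteration 4: no further components; recursion stops.
Total rows emitted: 10.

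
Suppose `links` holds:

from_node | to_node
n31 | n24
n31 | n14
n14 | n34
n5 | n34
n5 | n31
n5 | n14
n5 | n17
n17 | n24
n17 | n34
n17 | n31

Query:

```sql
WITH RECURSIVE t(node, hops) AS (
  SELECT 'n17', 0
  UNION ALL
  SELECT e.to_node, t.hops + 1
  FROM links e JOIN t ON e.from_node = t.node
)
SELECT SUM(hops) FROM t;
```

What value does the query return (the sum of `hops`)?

10

Base: (n17, hops=0).
Iteration 1: edges from {n17} -> (n24, hops=1), (n31, hops=1), (n34, hops=1).
Iteration 2: edges from {n24,n31,n34} -> (n14, hops=2), (n24, hops=2).
Iteration 3: edges from {n14,n24} -> (n34, hops=3).
Iteration 4: no outgoing edges from {n34}; recursion stops.
SUM(hops) = 0 + 1 + 1 + 1 + 2 + 2 + 3 = 10.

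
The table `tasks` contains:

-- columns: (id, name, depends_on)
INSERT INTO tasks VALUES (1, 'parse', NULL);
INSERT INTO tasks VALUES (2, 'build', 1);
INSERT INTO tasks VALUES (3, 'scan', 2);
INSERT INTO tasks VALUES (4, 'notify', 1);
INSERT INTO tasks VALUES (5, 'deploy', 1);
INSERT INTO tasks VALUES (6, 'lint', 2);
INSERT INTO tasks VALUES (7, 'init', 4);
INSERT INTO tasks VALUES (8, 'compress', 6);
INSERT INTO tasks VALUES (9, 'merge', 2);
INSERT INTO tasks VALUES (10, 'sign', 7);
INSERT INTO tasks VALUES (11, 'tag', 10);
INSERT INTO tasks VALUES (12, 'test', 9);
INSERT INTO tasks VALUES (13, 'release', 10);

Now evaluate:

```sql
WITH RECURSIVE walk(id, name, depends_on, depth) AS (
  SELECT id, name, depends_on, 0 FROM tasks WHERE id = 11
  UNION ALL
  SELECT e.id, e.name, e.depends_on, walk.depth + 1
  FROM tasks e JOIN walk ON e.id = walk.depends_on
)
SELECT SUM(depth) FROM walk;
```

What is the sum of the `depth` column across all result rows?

Base: id=11 (tag), depends_on=10, depth 0.
Iteration 1: join on id=10 -> sign (id 10, depends_on=7, depth 1).
Iteration 2: join on id=7 -> init (id 7, depends_on=4, depth 2).
Iteration 3: join on id=4 -> notify (id 4, depends_on=1, depth 3).
Iteration 4: join on id=1 -> parse (id 1, depends_on=NULL, depth 4).
Iteration 5: depends_on is NULL; no match; recursion stops.
SUM(depth) = 0 + 1 + 2 + 3 + 4 = 10.

10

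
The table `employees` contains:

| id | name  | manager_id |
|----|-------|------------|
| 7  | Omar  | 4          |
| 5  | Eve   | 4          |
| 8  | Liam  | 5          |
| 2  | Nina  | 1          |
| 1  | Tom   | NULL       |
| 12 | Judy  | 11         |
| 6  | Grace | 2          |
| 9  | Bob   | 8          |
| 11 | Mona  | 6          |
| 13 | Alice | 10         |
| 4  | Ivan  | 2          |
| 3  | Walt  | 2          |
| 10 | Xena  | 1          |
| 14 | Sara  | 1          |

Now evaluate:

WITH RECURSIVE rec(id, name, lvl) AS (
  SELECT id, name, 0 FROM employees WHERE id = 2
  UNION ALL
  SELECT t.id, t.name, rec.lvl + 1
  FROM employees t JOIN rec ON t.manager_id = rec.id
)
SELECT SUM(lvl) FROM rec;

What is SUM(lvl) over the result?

19

Base: id=2 (Nina) at lvl 0.
Iteration 1: rows with manager_id in {2} -> Walt (id 3, lvl 1), Ivan (id 4, lvl 1), Grace (id 6, lvl 1).
Iteration 2: rows with manager_id in {3,4,6} -> Eve (id 5, lvl 2), Omar (id 7, lvl 2), Mona (id 11, lvl 2).
Iteration 3: rows with manager_id in {5,7,11} -> Liam (id 8, lvl 3), Judy (id 12, lvl 3).
Iteration 4: rows with manager_id in {8,12} -> Bob (id 9, lvl 4).
Iteration 5: no rows with manager_id in {9}; recursion stops.
SUM(lvl) = 0 + 1 + 1 + 1 + 2 + 2 + 2 + 3 + 3 + 4 = 19.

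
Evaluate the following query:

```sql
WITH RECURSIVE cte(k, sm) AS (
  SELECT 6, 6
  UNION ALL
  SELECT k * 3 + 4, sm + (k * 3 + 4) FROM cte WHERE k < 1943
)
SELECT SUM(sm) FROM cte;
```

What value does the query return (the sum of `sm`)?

Base: k=6, sm=6.
Iteration 1: 6 < 1943 holds -> k = 6 * 3 + 4 = 22, sm = 6 + 22 = 28.
Iteration 2: 22 < 1943 holds -> k = 22 * 3 + 4 = 70, sm = 28 + 70 = 98.
Iteration 3: 70 < 1943 holds -> k = 70 * 3 + 4 = 214, sm = 98 + 214 = 312.
Iteration 4: 214 < 1943 holds -> k = 214 * 3 + 4 = 646, sm = 312 + 646 = 958.
Iteration 5: 646 < 1943 holds -> k = 646 * 3 + 4 = 1942, sm = 958 + 1942 = 2900.
Iteration 6: 1942 < 1943 holds -> k = 1942 * 3 + 4 = 5830, sm = 2900 + 5830 = 8730.
Iteration 7: 5830 < 1943 fails; recursion stops.
SUM(sm) = 6 + 28 + 98 + 312 + 958 + 2900 + 8730 = 13032.

13032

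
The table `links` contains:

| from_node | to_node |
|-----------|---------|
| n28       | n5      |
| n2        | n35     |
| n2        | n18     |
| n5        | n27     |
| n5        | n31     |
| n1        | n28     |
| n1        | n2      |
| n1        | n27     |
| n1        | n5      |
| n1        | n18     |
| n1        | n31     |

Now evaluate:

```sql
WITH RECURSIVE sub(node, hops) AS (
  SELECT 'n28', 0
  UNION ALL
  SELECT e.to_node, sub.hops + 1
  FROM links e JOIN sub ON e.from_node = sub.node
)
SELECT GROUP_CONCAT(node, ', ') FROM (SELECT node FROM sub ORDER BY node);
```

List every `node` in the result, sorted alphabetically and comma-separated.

Base: (n28, hops=0).
Iteration 1: edges from {n28} -> (n5, hops=1).
Iteration 2: edges from {n5} -> (n27, hops=2), (n31, hops=2).
Iteration 3: no outgoing edges from {n27,n31}; recursion stops.

n27, n28, n31, n5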